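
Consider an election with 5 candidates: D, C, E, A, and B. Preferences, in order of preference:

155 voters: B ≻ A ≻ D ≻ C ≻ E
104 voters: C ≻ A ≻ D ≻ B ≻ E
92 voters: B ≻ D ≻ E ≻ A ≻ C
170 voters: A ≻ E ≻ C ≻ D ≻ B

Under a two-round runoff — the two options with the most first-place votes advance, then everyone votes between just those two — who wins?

Round 1 first-place votes: D 0, C 104, E 0, A 170, B 247.
B and A advance.
Runoff: B is preferred to A by 247 voters; A by 274.
A wins the runoff.

A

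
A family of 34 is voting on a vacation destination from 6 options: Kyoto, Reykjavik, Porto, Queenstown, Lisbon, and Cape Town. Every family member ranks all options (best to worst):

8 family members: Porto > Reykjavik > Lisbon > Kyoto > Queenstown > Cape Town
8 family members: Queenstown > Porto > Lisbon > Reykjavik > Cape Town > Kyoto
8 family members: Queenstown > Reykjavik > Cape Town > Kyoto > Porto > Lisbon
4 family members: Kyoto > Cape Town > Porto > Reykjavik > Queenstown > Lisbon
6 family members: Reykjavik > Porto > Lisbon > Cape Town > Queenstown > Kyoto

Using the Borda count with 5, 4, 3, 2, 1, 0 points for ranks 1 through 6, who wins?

Reykjavik

Kyoto: 8·2 + 8·0 + 8·2 + 4·5 + 6·0 = 52
Reykjavik: 8·4 + 8·2 + 8·4 + 4·2 + 6·5 = 118
Porto: 8·5 + 8·4 + 8·1 + 4·3 + 6·4 = 116
Queenstown: 8·1 + 8·5 + 8·5 + 4·1 + 6·1 = 98
Lisbon: 8·3 + 8·3 + 8·0 + 4·0 + 6·3 = 66
Cape Town: 8·0 + 8·1 + 8·3 + 4·4 + 6·2 = 60
Reykjavik has the highest Borda score (118).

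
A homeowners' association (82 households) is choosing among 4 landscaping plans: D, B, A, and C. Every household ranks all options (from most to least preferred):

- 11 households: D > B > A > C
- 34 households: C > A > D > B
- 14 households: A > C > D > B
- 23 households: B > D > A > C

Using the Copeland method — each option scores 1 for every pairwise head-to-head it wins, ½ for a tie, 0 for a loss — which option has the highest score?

D: beats B; loses to A and C → score 1.
B: loses to D, A, and C → score 0.
A: beats D, B, and C → score 3.
C: beats D and B; loses to A → score 2.
A has the best pairwise record.

A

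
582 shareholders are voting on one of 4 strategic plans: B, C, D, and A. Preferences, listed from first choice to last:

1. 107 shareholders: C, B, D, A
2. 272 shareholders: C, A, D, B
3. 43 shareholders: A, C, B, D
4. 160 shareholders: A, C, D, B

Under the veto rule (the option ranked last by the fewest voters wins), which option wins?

C

Last-place votes: B 432, C 0, D 43, A 107.
C is ranked last by the fewest voters, so C wins.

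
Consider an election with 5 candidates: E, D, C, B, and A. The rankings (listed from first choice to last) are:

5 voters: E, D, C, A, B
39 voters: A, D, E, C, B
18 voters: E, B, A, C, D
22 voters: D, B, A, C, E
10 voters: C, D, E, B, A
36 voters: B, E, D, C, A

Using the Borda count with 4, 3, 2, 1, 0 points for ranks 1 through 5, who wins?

D

E: 5·4 + 39·2 + 18·4 + 22·0 + 10·2 + 36·3 = 298
D: 5·3 + 39·3 + 18·0 + 22·4 + 10·3 + 36·2 = 322
C: 5·2 + 39·1 + 18·1 + 22·1 + 10·4 + 36·1 = 165
B: 5·0 + 39·0 + 18·3 + 22·3 + 10·1 + 36·4 = 274
A: 5·1 + 39·4 + 18·2 + 22·2 + 10·0 + 36·0 = 241
D has the highest Borda score (322).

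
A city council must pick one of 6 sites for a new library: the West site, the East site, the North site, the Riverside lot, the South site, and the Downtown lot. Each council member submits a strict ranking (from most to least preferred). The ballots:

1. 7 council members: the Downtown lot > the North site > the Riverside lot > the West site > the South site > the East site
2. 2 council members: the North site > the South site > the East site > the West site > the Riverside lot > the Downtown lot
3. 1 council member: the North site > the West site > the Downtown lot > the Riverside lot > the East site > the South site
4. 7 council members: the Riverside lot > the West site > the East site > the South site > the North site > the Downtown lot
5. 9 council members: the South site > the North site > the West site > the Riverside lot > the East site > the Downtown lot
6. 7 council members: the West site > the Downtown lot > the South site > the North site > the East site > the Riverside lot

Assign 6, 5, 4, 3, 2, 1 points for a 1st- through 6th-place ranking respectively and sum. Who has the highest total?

the West site: 7·3 + 2·3 + 1·5 + 7·5 + 9·4 + 7·6 = 145
the East site: 7·1 + 2·4 + 1·2 + 7·4 + 9·2 + 7·2 = 77
the North site: 7·5 + 2·6 + 1·6 + 7·2 + 9·5 + 7·3 = 133
the Riverside lot: 7·4 + 2·2 + 1·3 + 7·6 + 9·3 + 7·1 = 111
the South site: 7·2 + 2·5 + 1·1 + 7·3 + 9·6 + 7·4 = 128
the Downtown lot: 7·6 + 2·1 + 1·4 + 7·1 + 9·1 + 7·5 = 99
the West site has the highest Borda score (145).

the West site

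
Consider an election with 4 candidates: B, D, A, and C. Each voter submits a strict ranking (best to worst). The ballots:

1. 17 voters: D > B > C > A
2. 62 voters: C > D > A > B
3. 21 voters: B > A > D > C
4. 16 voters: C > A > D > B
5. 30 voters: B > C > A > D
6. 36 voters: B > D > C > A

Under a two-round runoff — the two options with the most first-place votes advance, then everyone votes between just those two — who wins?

B

Round 1 first-place votes: B 87, D 17, A 0, C 78.
B and C advance.
Runoff: B is preferred to C by 104 voters; C by 78.
B wins the runoff.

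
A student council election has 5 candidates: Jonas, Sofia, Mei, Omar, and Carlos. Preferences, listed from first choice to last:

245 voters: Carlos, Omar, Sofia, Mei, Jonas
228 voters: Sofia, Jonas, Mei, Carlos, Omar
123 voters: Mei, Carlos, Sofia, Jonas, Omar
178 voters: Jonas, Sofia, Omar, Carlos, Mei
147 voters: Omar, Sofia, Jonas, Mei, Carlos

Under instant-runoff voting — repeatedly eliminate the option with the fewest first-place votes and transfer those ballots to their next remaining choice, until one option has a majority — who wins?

Round 1: Jonas 178, Sofia 228, Mei 123, Omar 147, Carlos 245. Eliminate Mei.
Round 2: Jonas 178, Sofia 228, Omar 147, Carlos 368. Eliminate Omar.
Round 3: Jonas 178, Sofia 375, Carlos 368. Eliminate Jonas.
Round 4: Sofia 553, Carlos 368. Sofia has a majority.

Sofia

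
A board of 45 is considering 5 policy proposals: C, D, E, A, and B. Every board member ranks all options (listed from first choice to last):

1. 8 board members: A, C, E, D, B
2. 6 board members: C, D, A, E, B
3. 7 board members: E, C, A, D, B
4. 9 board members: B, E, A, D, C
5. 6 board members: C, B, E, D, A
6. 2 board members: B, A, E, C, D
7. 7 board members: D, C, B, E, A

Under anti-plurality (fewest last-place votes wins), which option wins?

Last-place votes: C 9, D 2, E 0, A 13, B 21.
E is ranked last by the fewest voters, so E wins.

E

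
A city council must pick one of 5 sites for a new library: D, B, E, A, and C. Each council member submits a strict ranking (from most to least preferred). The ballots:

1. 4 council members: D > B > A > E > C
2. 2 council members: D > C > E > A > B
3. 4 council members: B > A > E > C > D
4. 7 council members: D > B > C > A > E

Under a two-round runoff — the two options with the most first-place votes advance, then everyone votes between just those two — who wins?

Round 1 first-place votes: D 13, B 4, E 0, A 0, C 0.
D and B advance.
Runoff: D is preferred to B by 13 voters; B by 4.
D wins the runoff.

D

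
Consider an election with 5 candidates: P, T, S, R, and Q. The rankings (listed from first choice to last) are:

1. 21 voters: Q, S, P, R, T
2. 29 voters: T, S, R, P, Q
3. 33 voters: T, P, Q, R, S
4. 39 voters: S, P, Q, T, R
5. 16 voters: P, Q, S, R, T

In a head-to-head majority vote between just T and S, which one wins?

S

Voters preferring T to S: 62; preferring S to T: 76.
S wins the head-to-head.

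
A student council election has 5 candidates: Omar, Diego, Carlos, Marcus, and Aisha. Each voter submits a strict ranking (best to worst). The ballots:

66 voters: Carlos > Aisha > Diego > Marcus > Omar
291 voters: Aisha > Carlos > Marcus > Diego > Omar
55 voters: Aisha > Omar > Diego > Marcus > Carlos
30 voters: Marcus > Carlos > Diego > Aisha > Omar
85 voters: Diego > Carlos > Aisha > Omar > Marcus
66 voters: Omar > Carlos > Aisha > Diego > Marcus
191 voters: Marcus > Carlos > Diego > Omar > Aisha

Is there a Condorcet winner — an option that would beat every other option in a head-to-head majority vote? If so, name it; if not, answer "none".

Carlos

Carlos vs Omar: 663–121 for Carlos.
Carlos vs Diego: 644–140 for Carlos.
Carlos vs Marcus: 508–276 for Carlos.
Carlos vs Aisha: 438–346 for Carlos.
Carlos beats every other option head-to-head.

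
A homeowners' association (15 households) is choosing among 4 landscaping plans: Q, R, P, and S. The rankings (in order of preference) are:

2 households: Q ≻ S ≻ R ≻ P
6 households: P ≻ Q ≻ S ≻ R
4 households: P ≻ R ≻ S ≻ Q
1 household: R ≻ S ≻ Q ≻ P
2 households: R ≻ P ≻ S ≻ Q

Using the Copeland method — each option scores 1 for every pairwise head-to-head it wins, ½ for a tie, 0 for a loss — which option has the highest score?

Q: beats R and S; loses to P → score 2.
R: loses to Q, P, and S → score 0.
P: beats Q, R, and S → score 3.
S: beats R; loses to Q and P → score 1.
P has the best pairwise record.

P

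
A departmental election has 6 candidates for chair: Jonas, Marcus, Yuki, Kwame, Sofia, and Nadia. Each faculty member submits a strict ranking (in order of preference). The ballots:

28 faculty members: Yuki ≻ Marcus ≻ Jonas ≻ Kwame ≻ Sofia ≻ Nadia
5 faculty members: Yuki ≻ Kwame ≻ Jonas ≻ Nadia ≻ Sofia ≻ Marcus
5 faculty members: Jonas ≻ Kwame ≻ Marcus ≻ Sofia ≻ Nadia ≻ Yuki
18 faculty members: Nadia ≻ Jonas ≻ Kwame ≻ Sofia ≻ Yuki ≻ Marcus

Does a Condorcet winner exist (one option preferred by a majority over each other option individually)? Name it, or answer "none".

Yuki

Yuki vs Jonas: 33–23 for Yuki.
Yuki vs Marcus: 51–5 for Yuki.
Yuki vs Kwame: 33–23 for Yuki.
Yuki vs Sofia: 33–23 for Yuki.
Yuki vs Nadia: 33–23 for Yuki.
Yuki beats every other option head-to-head.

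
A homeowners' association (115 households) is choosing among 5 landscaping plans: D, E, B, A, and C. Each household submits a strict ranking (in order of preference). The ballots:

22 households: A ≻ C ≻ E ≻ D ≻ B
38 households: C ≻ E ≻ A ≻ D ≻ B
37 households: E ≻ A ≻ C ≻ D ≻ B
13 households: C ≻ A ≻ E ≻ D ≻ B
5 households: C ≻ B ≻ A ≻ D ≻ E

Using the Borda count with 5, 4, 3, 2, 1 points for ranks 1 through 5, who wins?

C

D: 22·2 + 38·2 + 37·2 + 13·2 + 5·2 = 230
E: 22·3 + 38·4 + 37·5 + 13·3 + 5·1 = 447
B: 22·1 + 38·1 + 37·1 + 13·1 + 5·4 = 130
A: 22·5 + 38·3 + 37·4 + 13·4 + 5·3 = 439
C: 22·4 + 38·5 + 37·3 + 13·5 + 5·5 = 479
C has the highest Borda score (479).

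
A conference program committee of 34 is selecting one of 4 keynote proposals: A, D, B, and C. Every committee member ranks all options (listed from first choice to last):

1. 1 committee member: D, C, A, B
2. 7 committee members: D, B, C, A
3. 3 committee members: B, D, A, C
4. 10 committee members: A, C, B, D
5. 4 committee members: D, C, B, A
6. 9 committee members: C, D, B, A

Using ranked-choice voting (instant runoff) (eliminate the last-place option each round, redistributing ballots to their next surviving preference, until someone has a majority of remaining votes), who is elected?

Round 1: A 10, D 12, B 3, C 9. Eliminate B.
Round 2: A 10, D 15, C 9. Eliminate C.
Round 3: A 10, D 24. D has a majority.

D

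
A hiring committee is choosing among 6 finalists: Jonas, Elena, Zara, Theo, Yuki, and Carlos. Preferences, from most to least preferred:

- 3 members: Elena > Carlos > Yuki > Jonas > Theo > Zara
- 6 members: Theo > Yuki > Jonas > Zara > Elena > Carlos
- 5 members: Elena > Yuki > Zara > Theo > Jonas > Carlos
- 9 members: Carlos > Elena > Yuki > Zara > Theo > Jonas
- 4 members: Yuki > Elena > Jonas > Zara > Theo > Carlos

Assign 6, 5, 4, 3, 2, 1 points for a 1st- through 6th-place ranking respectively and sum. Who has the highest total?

Jonas: 3·3 + 6·4 + 5·2 + 9·1 + 4·4 = 68
Elena: 3·6 + 6·2 + 5·6 + 9·5 + 4·5 = 125
Zara: 3·1 + 6·3 + 5·4 + 9·3 + 4·3 = 80
Theo: 3·2 + 6·6 + 5·3 + 9·2 + 4·2 = 83
Yuki: 3·4 + 6·5 + 5·5 + 9·4 + 4·6 = 127
Carlos: 3·5 + 6·1 + 5·1 + 9·6 + 4·1 = 84
Yuki has the highest Borda score (127).

Yuki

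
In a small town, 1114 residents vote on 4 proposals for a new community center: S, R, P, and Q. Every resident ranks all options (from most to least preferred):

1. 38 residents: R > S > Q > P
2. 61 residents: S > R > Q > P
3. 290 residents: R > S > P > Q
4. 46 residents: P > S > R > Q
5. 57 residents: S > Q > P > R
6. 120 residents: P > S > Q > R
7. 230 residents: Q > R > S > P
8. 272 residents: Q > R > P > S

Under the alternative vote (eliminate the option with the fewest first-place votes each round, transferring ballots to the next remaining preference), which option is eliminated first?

Round 1: S 118, R 328, P 166, Q 502. Eliminate S.

S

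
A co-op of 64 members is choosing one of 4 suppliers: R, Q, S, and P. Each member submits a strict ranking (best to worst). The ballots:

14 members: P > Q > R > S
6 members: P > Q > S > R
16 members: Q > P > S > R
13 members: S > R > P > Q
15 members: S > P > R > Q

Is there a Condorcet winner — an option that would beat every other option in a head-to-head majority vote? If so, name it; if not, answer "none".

P vs R: 51–13 for P.
P vs Q: 48–16 for P.
P vs S: 36–28 for P.
P beats every other option head-to-head.

P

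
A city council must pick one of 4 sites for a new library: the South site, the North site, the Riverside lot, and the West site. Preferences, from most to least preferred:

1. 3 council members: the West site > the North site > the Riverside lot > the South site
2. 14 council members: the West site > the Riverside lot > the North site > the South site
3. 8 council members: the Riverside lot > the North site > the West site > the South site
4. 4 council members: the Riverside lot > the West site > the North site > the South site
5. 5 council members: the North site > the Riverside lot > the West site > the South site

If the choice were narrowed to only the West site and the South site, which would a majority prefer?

the West site

Voters preferring the West site to the South site: 34; preferring the South site to the West site: 0.
the West site wins the head-to-head.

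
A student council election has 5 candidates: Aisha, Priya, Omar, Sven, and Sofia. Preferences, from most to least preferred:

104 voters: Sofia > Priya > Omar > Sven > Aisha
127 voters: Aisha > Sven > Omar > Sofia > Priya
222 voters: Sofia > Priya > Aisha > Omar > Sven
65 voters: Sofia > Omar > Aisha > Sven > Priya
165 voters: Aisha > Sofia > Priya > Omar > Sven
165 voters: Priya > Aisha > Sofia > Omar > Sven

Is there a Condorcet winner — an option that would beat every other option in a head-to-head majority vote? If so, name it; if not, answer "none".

none

Checking pairwise contests:
Priya beats Aisha 491–357.
Sofia beats Priya 683–165.
Aisha beats Omar 679–169.
Aisha beats Sven 744–104.
Aisha beats Sofia 457–391.
Every option loses at least one head-to-head, so there is no Condorcet winner.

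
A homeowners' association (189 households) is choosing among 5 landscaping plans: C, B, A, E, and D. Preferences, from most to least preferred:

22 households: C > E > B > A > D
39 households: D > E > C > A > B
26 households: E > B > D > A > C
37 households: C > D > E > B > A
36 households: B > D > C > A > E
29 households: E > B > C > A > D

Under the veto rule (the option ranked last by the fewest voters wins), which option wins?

C

Last-place votes: C 26, B 39, A 37, E 36, D 51.
C is ranked last by the fewest voters, so C wins.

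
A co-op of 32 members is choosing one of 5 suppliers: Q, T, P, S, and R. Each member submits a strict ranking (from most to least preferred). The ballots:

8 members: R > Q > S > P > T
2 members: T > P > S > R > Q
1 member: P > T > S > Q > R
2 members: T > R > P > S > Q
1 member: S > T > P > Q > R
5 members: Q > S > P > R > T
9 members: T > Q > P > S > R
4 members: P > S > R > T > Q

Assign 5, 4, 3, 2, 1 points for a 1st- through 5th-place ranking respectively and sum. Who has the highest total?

Q: 8·4 + 2·1 + 1·2 + 2·1 + 1·2 + 5·5 + 9·4 + 4·1 = 105
T: 8·1 + 2·5 + 1·4 + 2·5 + 1·4 + 5·1 + 9·5 + 4·2 = 94
P: 8·2 + 2·4 + 1·5 + 2·3 + 1·3 + 5·3 + 9·3 + 4·5 = 100
S: 8·3 + 2·3 + 1·3 + 2·2 + 1·5 + 5·4 + 9·2 + 4·4 = 96
R: 8·5 + 2·2 + 1·1 + 2·4 + 1·1 + 5·2 + 9·1 + 4·3 = 85
Q has the highest Borda score (105).

Q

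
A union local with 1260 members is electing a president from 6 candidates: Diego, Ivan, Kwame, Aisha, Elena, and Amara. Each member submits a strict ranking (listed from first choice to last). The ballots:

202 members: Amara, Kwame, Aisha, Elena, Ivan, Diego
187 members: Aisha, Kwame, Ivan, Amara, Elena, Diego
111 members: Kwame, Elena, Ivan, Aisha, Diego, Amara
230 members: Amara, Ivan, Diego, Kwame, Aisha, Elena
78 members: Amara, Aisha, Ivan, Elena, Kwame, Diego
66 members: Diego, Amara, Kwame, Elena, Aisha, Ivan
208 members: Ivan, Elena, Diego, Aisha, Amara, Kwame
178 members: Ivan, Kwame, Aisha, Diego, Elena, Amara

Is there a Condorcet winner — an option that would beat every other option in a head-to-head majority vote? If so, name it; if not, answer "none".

Ivan

Ivan vs Diego: 1194–66 for Ivan.
Ivan vs Kwame: 694–566 for Ivan.
Ivan vs Aisha: 727–533 for Ivan.
Ivan vs Elena: 881–379 for Ivan.
Ivan vs Amara: 684–576 for Ivan.
Ivan beats every other option head-to-head.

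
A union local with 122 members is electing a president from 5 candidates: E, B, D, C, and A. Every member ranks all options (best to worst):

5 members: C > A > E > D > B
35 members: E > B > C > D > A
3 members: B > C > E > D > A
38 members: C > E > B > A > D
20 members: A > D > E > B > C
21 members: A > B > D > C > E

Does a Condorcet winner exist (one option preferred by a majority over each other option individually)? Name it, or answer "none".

Checking pairwise contests:
C beats E 67–55.
E beats B 98–24.
E beats D 81–41.
B beats C 79–43.
E beats A 76–46.
Every option loses at least one head-to-head, so there is no Condorcet winner.

none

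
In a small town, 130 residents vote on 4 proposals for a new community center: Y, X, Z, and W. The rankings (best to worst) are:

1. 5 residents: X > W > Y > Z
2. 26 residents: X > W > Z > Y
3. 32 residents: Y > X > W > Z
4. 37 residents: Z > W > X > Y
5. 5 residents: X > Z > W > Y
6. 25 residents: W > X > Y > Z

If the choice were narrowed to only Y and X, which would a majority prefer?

Voters preferring Y to X: 32; preferring X to Y: 98.
X wins the head-to-head.

X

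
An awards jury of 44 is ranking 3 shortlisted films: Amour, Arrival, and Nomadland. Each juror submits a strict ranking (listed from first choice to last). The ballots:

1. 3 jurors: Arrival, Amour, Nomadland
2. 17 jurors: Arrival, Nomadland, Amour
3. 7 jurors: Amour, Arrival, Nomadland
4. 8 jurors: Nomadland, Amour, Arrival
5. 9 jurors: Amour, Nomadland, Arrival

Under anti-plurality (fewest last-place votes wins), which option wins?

Nomadland

Last-place votes: Amour 17, Arrival 17, Nomadland 10.
Nomadland is ranked last by the fewest voters, so Nomadland wins.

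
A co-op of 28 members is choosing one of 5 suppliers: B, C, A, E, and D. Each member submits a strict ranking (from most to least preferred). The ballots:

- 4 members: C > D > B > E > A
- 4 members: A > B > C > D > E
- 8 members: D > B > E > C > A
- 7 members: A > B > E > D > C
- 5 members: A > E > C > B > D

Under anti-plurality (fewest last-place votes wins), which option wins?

Last-place votes: B 0, C 7, A 12, E 4, D 5.
B is ranked last by the fewest voters, so B wins.

B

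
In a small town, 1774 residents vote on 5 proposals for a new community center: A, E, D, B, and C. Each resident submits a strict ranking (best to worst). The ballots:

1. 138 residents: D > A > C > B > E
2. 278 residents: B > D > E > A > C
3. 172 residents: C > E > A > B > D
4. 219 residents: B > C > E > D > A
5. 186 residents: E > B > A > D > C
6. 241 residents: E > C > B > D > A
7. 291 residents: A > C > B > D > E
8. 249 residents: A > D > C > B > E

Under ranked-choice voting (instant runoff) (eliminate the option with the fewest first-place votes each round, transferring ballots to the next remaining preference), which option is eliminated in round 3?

Round 1: A 540, E 427, D 138, B 497, C 172. Eliminate D.
Round 2: A 678, E 427, B 497, C 172. Eliminate C.
Round 3: A 678, E 599, B 497. Eliminate B.

B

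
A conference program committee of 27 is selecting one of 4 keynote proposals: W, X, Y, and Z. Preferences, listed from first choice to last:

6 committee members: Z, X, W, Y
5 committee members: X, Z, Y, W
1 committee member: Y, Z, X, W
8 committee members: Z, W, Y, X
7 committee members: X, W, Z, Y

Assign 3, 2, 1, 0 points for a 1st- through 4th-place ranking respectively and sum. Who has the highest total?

W: 6·1 + 5·0 + 1·0 + 8·2 + 7·2 = 36
X: 6·2 + 5·3 + 1·1 + 8·0 + 7·3 = 49
Y: 6·0 + 5·1 + 1·3 + 8·1 + 7·0 = 16
Z: 6·3 + 5·2 + 1·2 + 8·3 + 7·1 = 61
Z has the highest Borda score (61).

Z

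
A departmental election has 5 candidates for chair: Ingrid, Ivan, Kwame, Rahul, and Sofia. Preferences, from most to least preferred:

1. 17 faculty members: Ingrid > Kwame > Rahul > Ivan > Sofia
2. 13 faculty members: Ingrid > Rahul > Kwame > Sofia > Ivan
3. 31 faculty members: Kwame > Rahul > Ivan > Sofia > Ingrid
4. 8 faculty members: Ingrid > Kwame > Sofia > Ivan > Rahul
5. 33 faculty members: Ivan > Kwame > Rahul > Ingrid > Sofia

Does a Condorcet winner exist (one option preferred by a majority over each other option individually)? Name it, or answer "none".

Kwame vs Ingrid: 64–38 for Kwame.
Kwame vs Ivan: 69–33 for Kwame.
Kwame vs Rahul: 89–13 for Kwame.
Kwame vs Sofia: 102–0 for Kwame.
Kwame beats every other option head-to-head.

Kwame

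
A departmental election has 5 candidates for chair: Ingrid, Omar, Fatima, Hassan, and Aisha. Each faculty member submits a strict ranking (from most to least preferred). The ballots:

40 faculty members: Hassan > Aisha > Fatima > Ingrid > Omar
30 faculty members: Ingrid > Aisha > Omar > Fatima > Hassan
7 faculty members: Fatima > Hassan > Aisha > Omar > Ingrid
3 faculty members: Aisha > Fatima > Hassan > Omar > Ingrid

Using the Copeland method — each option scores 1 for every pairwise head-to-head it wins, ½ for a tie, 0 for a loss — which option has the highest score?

Ingrid: beats Omar; loses to Fatima, Hassan, and Aisha → score 1.
Omar: loses to Ingrid, Fatima, Hassan, and Aisha → score 0.
Fatima: beats Ingrid and Omar; ties Hassan; loses to Aisha → score 2.5.
Hassan: beats Ingrid, Omar, and Aisha; ties Fatima → score 3.5.
Aisha: beats Ingrid, Omar, and Fatima; loses to Hassan → score 3.
Hassan has the best pairwise record.

Hassan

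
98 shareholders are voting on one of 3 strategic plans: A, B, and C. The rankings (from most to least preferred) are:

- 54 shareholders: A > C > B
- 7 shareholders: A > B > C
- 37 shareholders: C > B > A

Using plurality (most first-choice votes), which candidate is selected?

A

First-place votes: A 61, B 0, C 37.
A has the most first-place votes.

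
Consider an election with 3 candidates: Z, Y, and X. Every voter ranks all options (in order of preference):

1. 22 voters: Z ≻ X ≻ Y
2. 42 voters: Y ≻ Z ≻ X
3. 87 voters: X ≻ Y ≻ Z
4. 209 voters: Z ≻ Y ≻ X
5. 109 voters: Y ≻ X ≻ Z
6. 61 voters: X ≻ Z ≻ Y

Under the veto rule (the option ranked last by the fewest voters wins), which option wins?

Last-place votes: Z 196, Y 83, X 251.
Y is ranked last by the fewest voters, so Y wins.

Y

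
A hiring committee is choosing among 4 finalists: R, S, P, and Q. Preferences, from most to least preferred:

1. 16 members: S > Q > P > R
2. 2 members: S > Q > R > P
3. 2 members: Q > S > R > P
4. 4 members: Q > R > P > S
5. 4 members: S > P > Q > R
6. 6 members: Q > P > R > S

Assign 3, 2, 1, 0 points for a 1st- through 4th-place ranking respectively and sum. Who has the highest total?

Q

R: 16·0 + 2·1 + 2·1 + 4·2 + 4·0 + 6·1 = 18
S: 16·3 + 2·3 + 2·2 + 4·0 + 4·3 + 6·0 = 70
P: 16·1 + 2·0 + 2·0 + 4·1 + 4·2 + 6·2 = 40
Q: 16·2 + 2·2 + 2·3 + 4·3 + 4·1 + 6·3 = 76
Q has the highest Borda score (76).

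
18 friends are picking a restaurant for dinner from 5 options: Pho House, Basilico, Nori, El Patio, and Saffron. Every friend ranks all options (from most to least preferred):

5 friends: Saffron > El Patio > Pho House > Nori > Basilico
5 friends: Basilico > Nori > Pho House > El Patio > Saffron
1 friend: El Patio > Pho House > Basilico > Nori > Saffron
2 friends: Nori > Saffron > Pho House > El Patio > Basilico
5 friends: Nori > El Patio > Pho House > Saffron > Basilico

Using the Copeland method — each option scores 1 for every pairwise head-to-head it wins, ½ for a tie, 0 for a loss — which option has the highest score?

Nori

Pho House: beats Basilico and Saffron; loses to Nori and El Patio → score 2.
Basilico: loses to Pho House, Nori, El Patio, and Saffron → score 0.
Nori: beats Pho House, Basilico, El Patio, and Saffron → score 4.
El Patio: beats Pho House, Basilico, and Saffron; loses to Nori → score 3.
Saffron: beats Basilico; loses to Pho House, Nori, and El Patio → score 1.
Nori has the best pairwise record.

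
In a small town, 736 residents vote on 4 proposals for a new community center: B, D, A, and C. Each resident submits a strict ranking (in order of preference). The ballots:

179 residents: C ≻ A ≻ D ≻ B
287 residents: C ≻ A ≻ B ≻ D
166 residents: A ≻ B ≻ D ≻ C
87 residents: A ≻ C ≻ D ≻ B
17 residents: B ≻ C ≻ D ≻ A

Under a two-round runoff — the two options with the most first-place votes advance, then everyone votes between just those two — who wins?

C

Round 1 first-place votes: B 17, D 0, A 253, C 466.
C and A advance.
Runoff: C is preferred to A by 483 voters; A by 253.
C wins the runoff.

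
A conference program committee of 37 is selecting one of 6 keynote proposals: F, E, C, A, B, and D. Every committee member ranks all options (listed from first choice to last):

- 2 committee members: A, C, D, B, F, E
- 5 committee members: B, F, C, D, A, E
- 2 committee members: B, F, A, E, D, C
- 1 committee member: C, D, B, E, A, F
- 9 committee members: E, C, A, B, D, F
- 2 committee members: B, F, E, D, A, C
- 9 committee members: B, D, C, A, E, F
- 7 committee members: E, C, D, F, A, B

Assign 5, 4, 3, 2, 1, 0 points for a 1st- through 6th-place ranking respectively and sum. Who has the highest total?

C

F: 2·1 + 5·4 + 2·4 + 1·0 + 9·0 + 2·4 + 9·0 + 7·2 = 52
E: 2·0 + 5·0 + 2·2 + 1·2 + 9·5 + 2·3 + 9·1 + 7·5 = 101
C: 2·4 + 5·3 + 2·0 + 1·5 + 9·4 + 2·0 + 9·3 + 7·4 = 119
A: 2·5 + 5·1 + 2·3 + 1·1 + 9·3 + 2·1 + 9·2 + 7·1 = 76
B: 2·2 + 5·5 + 2·5 + 1·3 + 9·2 + 2·5 + 9·5 + 7·0 = 115
D: 2·3 + 5·2 + 2·1 + 1·4 + 9·1 + 2·2 + 9·4 + 7·3 = 92
C has the highest Borda score (119).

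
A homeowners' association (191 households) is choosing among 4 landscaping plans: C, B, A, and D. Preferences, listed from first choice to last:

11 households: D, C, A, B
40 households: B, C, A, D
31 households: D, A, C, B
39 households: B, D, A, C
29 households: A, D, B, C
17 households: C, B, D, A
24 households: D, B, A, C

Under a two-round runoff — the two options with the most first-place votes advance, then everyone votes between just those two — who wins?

Round 1 first-place votes: C 17, B 79, A 29, D 66.
B and D advance.
Runoff: B is preferred to D by 96 voters; D by 95.
B wins the runoff.

B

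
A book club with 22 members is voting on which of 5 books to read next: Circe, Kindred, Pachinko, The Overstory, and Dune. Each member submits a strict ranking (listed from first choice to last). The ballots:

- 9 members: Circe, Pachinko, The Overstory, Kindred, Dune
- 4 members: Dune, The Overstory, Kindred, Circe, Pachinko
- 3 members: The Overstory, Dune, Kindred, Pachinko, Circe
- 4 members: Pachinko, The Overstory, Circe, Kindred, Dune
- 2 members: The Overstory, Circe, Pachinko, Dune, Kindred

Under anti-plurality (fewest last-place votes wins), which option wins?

The Overstory

Last-place votes: Circe 3, Kindred 2, Pachinko 4, The Overstory 0, Dune 13.
The Overstory is ranked last by the fewest voters, so The Overstory wins.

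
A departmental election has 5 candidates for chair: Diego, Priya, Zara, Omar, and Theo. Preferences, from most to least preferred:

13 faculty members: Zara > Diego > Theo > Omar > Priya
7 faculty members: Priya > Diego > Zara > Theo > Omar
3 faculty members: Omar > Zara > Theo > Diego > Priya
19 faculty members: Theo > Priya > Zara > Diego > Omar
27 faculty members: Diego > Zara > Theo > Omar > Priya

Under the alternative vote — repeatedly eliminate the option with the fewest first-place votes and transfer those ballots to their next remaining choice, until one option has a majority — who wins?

Diego

Round 1: Diego 27, Priya 7, Zara 13, Omar 3, Theo 19. Eliminate Omar.
Round 2: Diego 27, Priya 7, Zara 16, Theo 19. Eliminate Priya.
Round 3: Diego 34, Zara 16, Theo 19. Eliminate Zara.
Round 4: Diego 47, Theo 22. Diego has a majority.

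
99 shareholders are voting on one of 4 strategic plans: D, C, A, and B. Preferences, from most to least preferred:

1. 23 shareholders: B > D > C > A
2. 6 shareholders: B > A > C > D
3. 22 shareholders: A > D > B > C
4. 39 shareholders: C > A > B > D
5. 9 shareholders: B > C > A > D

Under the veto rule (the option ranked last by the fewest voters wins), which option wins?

B

Last-place votes: D 54, C 22, A 23, B 0.
B is ranked last by the fewest voters, so B wins.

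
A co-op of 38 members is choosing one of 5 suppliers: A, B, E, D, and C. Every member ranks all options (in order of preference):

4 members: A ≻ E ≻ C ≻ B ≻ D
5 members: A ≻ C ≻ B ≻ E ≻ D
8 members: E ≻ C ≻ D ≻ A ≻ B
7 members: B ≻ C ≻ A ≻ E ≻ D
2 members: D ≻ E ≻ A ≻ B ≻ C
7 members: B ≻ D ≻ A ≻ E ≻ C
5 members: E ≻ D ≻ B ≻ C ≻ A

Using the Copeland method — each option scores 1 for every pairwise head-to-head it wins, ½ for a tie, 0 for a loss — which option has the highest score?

A: beats E; ties B; loses to D and C → score 1.5.
B: beats D and C; ties A and E → score 3.
E: beats D and C; ties B; loses to A → score 2.5.
D: beats A; loses to B, E, and C → score 1.
C: beats A and D; loses to B and E → score 2.
B has the best pairwise record.

B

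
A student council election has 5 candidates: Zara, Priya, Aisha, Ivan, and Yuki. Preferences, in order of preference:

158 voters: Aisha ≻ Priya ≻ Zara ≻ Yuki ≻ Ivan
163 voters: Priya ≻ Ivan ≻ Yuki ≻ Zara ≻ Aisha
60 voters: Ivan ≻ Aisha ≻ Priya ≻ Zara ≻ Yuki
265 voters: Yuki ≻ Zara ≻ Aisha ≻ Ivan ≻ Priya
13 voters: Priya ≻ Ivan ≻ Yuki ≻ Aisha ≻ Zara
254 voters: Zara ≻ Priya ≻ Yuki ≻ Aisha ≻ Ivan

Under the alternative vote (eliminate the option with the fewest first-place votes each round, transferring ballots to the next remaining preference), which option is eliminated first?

Round 1: Zara 254, Priya 176, Aisha 158, Ivan 60, Yuki 265. Eliminate Ivan.

Ivan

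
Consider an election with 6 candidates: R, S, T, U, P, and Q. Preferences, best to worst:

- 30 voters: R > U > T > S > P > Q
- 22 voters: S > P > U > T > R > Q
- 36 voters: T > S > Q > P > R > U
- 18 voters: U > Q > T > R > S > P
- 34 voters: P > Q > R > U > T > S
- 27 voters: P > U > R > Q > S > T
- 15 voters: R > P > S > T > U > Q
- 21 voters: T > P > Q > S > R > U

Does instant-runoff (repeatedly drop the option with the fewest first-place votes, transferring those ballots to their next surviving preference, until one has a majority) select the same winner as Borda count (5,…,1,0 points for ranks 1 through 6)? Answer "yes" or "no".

Instant-runoff — R1 R 45, S 22, T 57, U 18, P 61, Q 0 (Q out); R2 R 45, S 22, T 57, U 18, P 61 (U out); R3 R 45, S 22, T 75, P 61 (S out); R4 R 45, T 75, P 83 (R out); R5 T 105, P 98 (T winner). Winner: T.
Borda — scores: R 523, S 446, T 537, U 467, P 639, Q 433. Winner: P.
The two methods disagree.

no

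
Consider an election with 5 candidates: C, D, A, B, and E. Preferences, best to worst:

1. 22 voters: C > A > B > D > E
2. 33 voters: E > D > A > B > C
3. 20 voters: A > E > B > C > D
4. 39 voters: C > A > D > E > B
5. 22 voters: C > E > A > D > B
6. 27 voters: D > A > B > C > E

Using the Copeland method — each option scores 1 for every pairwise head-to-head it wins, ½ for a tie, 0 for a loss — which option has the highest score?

C: beats D, A, B, and E → score 4.
D: beats B and E; loses to C and A → score 2.
A: beats D, B, and E; loses to C → score 3.
B: loses to C, D, A, and E → score 0.
E: beats B; loses to C, D, and A → score 1.
C has the best pairwise record.

C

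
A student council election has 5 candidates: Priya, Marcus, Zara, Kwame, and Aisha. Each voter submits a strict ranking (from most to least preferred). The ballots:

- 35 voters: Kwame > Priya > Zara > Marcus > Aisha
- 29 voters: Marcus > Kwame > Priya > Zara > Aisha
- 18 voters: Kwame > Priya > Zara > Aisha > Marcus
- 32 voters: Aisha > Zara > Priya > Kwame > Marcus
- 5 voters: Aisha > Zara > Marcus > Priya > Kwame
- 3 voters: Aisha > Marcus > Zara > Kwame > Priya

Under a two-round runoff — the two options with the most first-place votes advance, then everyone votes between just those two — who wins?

Kwame

Round 1 first-place votes: Priya 0, Marcus 29, Zara 0, Kwame 53, Aisha 40.
Kwame and Aisha advance.
Runoff: Kwame is preferred to Aisha by 82 voters; Aisha by 40.
Kwame wins the runoff.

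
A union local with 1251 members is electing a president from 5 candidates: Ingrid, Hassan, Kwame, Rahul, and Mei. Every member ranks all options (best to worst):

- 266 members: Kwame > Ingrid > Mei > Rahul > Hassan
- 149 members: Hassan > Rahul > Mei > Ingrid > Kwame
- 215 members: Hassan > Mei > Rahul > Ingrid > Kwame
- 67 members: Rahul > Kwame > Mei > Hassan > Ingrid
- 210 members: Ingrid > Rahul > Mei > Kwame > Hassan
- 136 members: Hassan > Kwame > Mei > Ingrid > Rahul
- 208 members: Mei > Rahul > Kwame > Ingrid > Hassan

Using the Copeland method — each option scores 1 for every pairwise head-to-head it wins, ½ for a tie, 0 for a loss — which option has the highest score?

Ingrid: beats Hassan; loses to Kwame, Rahul, and Mei → score 1.
Hassan: loses to Ingrid, Kwame, Rahul, and Mei → score 0.
Kwame: beats Ingrid and Hassan; loses to Rahul and Mei → score 2.
Rahul: beats Ingrid, Hassan, and Kwame; loses to Mei → score 3.
Mei: beats Ingrid, Hassan, Kwame, and Rahul → score 4.
Mei has the best pairwise record.

Mei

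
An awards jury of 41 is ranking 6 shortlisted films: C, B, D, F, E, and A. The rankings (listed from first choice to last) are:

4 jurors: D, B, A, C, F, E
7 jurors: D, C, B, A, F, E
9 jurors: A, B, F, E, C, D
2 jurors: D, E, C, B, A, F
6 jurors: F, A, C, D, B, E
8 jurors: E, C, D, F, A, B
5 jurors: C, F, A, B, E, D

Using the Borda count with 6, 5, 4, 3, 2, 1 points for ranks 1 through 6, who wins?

C: 4·3 + 7·5 + 9·2 + 2·4 + 6·4 + 8·5 + 5·6 = 167
B: 4·5 + 7·4 + 9·5 + 2·3 + 6·2 + 8·1 + 5·3 = 134
D: 4·6 + 7·6 + 9·1 + 2·6 + 6·3 + 8·4 + 5·1 = 142
F: 4·2 + 7·2 + 9·4 + 2·1 + 6·6 + 8·3 + 5·5 = 145
E: 4·1 + 7·1 + 9·3 + 2·5 + 6·1 + 8·6 + 5·2 = 112
A: 4·4 + 7·3 + 9·6 + 2·2 + 6·5 + 8·2 + 5·4 = 161
C has the highest Borda score (167).

C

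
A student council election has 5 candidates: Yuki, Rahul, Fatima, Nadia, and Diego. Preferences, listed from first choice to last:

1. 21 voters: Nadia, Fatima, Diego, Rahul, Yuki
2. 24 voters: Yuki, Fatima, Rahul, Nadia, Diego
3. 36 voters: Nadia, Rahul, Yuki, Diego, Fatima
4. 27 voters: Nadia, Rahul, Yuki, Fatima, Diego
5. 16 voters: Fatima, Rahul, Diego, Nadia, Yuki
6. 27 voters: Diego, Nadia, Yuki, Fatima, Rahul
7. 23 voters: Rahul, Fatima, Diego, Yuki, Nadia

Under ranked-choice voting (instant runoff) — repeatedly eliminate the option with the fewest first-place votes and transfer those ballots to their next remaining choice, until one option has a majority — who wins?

Round 1: Yuki 24, Rahul 23, Fatima 16, Nadia 84, Diego 27. Eliminate Fatima.
Round 2: Yuki 24, Rahul 39, Nadia 84, Diego 27. Eliminate Yuki.
Round 3: Rahul 63, Nadia 84, Diego 27. Eliminate Diego.
Round 4: Rahul 63, Nadia 111. Nadia has a majority.

Nadia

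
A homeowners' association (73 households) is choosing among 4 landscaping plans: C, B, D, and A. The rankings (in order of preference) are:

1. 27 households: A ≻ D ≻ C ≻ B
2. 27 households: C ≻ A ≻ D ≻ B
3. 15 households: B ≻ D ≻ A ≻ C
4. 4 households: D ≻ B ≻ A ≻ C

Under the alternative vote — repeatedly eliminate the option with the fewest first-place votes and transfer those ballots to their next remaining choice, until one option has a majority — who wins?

Round 1: C 27, B 15, D 4, A 27. Eliminate D.
Round 2: C 27, B 19, A 27. Eliminate B.
Round 3: C 27, A 46. A has a majority.

A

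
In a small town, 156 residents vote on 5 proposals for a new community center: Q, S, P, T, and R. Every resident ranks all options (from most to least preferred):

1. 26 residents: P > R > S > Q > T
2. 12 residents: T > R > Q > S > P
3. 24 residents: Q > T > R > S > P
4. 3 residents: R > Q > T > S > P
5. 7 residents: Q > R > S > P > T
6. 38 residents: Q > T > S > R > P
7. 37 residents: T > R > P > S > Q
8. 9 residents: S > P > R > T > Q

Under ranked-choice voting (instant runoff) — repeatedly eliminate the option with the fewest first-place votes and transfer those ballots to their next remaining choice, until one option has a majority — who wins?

Q

Round 1: Q 69, S 9, P 26, T 49, R 3. Eliminate R.
Round 2: Q 72, S 9, P 26, T 49. Eliminate S.
Round 3: Q 72, P 35, T 49. Eliminate P.
Round 4: Q 98, T 58. Q has a majority.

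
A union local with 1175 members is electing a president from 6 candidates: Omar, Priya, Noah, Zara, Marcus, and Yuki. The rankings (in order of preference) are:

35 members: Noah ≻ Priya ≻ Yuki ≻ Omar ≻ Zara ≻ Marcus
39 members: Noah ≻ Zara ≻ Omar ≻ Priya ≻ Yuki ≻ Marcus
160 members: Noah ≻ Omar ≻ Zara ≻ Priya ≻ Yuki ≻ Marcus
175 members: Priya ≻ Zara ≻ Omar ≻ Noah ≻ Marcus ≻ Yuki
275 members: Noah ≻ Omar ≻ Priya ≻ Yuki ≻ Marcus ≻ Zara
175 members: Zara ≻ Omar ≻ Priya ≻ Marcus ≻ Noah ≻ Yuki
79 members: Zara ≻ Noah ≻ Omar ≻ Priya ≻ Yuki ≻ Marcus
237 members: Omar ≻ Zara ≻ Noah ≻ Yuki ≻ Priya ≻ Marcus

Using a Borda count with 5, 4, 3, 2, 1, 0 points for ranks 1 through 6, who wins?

Omar: 35·2 + 39·3 + 160·4 + 175·3 + 275·4 + 175·4 + 79·3 + 237·5 = 4574
Priya: 35·4 + 39·2 + 160·2 + 175·5 + 275·3 + 175·3 + 79·2 + 237·1 = 3158
Noah: 35·5 + 39·5 + 160·5 + 175·2 + 275·5 + 175·1 + 79·4 + 237·3 = 4097
Zara: 35·1 + 39·4 + 160·3 + 175·4 + 275·0 + 175·5 + 79·5 + 237·4 = 3589
Marcus: 35·0 + 39·0 + 160·0 + 175·1 + 275·1 + 175·2 + 79·0 + 237·0 = 800
Yuki: 35·3 + 39·1 + 160·1 + 175·0 + 275·2 + 175·0 + 79·1 + 237·2 = 1407
Omar has the highest Borda score (4574).

Omar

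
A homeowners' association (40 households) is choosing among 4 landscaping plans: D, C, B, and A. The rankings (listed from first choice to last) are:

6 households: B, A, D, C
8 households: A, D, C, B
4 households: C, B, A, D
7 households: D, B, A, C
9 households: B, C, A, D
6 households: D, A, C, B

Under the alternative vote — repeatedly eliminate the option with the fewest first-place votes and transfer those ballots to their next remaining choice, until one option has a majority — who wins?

Round 1: D 13, C 4, B 15, A 8. Eliminate C.
Round 2: D 13, B 19, A 8. Eliminate A.
Round 3: D 21, B 19. D has a majority.

D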